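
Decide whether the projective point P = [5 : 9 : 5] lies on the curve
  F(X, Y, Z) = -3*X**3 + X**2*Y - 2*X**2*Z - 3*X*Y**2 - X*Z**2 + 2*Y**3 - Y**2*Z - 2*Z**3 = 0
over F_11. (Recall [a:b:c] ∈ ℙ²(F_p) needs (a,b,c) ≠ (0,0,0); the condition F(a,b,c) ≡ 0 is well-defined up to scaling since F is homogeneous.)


F(5,9,5) ≡ 9 (mod 11); P is NOT on the curve.

Evaluate F(5, 9, 5) term-by-term (mod 11).
  -3*X**3 ↦ -3·125·1·1 = -375
  X**2*Y ↦ 1·25·9·1 = 225
  -2*X**2*Z ↦ -2·25·1·5 = -250
  -3*X*Y**2 ↦ -3·5·81·1 = -1215
  -X*Z**2 ↦ -1·5·1·25 = -125
  2*Y**3 ↦ 2·1·729·1 = 1458
  -Y**2*Z ↦ -1·1·81·5 = -405
  -2*Z**3 ↦ -2·1·1·125 = -250
Sum: F(5, 9, 5) = (-375) + (225) + (-250) + (-1215) + (-125) + (1458) + (-405) + (-250) = -937.
Reducing mod 11: -937 ≡ 9 (mod 11).
Since F(a, b, c) ≡ 9 ≠ 0 (mod 11), P does NOT lie on the curve.


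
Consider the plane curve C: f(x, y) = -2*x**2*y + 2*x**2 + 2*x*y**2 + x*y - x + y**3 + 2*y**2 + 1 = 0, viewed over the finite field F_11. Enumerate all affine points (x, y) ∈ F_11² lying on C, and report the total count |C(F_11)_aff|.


Affine F_11-points: {(0, 5), (2, 4), (4, 5), (4, 8), (4, 10), (5, 9), (6, 3), (7, 9), (7, 10), (8, 0), (8, 7), (8, 8), (9, 0), (9, 1), (10, 3)}; count = 15.

For each of the 121 pairs (x, y) ∈ F_11², evaluate f(x, y) mod 11. Record the zeros.
  x = 0: [0↦1, 1↦4, 2↦6, 3↦2, 4↦9, 5↦0, 6↦3, 7↦2, 8↦3, 9↦1, 10↦2]  zeros at y ∈ {5}
  x = 1: [0↦2, 1↦6, 2↦2, 3↦7, 4↦5, 5↦2, 6↦4, 7↦6, 8↦3, 9↦1, 10↦6]  zeros at y ∈ ∅
  x = 2: [0↦7, 1↦8, 2↦5, 3↦4, 4↦0, 5↦10, 6↦7, 7↦8, 8↦8, 9↦2, 10↦7]  zeros at y ∈ {4}
  x = 3: [0↦5, 1↦10, 2↦4, 3↦4, 4↦5, 5↦2, 6↦1, 7↦8, 8↦7, 9↦4, 10↦5]  zeros at y ∈ ∅
  x = 4: [0↦7, 1↦1, 2↦10, 3↦7, 4↦9, 5↦0, 6↦8, 7↦6, 8↦0, 9↦7, 10↦0]  zeros at y ∈ {5, 8, 10}
  x = 5: [0↦2, 1↦3, 2↦1, 3↦2, 4↦1, 5↦4, 6↦6, 7↦2, 8↦9, 9↦0, 10↦3]  zeros at y ∈ {9}
  x = 6: [0↦1, 1↦5, 2↦10, 3↦0, 4↦3, 5↦3, 6↦6, 7↦7, 8↦1, 9↦5, 10↦3]  zeros at y ∈ {3}
  x = 7: [0↦4, 1↦7, 2↦4, 3↦1, 4↦4, 5↦8, 6↦8, 7↦10, 8↦9, 9↦0, 10↦0]  zeros at y ∈ {9, 10}
  x = 8: [0↦0, 1↦9, 2↦5, 3↦5, 4↦4, 5↦8, 6↦1, 7↦0, 8↦0, 9↦7, 10↦5]  zeros at y ∈ {0, 7, 8}
  x = 9: [0↦0, 1↦0, 2↦2, 3↦1, 4↦3, 5↦3, 6↦7, 7↦10, 8↦7, 9↦4, 10↦7]  zeros at y ∈ {0, 1}
  x = 10: [0↦4, 1↦2, 2↦6, 3↦0, 4↦1, 5↦4, 6↦4, 7↦7, 8↦8, 9↦2, 10↦6]  zeros at y ∈ {3}
Collecting zeros: affine points = {(0, 5), (2, 4), (4, 5), (4, 8), (4, 10), (5, 9), (6, 3), (7, 9), (7, 10), (8, 0), (8, 7), (8, 8), (9, 0), (9, 1), (10, 3)}.
Total count |C(F_11)_aff| = 15.


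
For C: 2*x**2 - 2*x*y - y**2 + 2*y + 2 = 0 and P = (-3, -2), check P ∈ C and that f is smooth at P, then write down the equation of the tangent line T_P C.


Tangent line at P: -8*x + 12*y = 0.

Step 1: f(-3, -2) = 0, so P lies on C.
Step 2: partial derivatives
  f_x(x, y) = 4*x - 2*y, f_y(x, y) = -2*x - 2*y + 2.
  f_x(P) = -8, f_y(P) = 12 (gradient nonzero, so P is smooth).
Step 3: tangent line at P: -8·(x − -3) + 12·(y − -2) = 0.
Expanding: -8*x + 12*y = 0.


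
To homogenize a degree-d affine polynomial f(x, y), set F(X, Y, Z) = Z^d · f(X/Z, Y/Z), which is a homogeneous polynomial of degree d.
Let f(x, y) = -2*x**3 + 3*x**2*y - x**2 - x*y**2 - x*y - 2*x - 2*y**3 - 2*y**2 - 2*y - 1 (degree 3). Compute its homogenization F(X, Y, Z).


F(X, Y, Z) = -2*X**3 + 3*X**2*Y - X**2*Z - X*Y**2 - X*Y*Z - 2*X*Z**2 - 2*Y**3 - 2*Y**2*Z - 2*Y*Z**2 - Z**3

deg(f) = 3.
Substitute x = X/Z, y = Y/Z into f, then multiply by Z^3.
  monomial -2·x^3·y^0 ↦ -2·X^3·Y^0·Z^0.
  monomial 3·x^2·y^1 ↦ 3·X^2·Y^1·Z^0.
  monomial -1·x^2·y^0 ↦ -1·X^2·Y^0·Z^1.
  monomial -1·x^1·y^2 ↦ -1·X^1·Y^2·Z^0.
  monomial -1·x^1·y^1 ↦ -1·X^1·Y^1·Z^1.
  monomial -2·x^1·y^0 ↦ -2·X^1·Y^0·Z^2.
  monomial -2·x^0·y^3 ↦ -2·X^0·Y^3·Z^0.
  monomial -2·x^0·y^2 ↦ -2·X^0·Y^2·Z^1.
  monomial -2·x^0·y^1 ↦ -2·X^0·Y^1·Z^2.
  monomial -1·x^0·y^0 ↦ -1·X^0·Y^0·Z^3.
Collecting: F(X, Y, Z) = -2*X**3 + 3*X**2*Y - X**2*Z - X*Y**2 - X*Y*Z - 2*X*Z**2 - 2*Y**3 - 2*Y**2*Z - 2*Y*Z**2 - Z**3.


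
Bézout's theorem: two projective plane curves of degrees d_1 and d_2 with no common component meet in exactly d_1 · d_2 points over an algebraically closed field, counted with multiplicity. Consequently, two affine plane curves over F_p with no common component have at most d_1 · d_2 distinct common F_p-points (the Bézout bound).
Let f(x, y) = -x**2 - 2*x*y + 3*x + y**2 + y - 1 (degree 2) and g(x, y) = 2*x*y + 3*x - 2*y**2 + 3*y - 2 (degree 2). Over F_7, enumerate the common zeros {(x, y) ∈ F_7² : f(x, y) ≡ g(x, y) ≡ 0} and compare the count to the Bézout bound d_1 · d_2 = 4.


Common zeros: ∅; count = 0; Bézout bound = 4.

deg(f) = 2, deg(g) = 2, so Bézout bound = 4.
Scan x ∈ F_7. For each x, list the y ∈ F_7 with f(x, y) ≡ 0 and those with g(x, y) ≡ 0 (mod 7); the common zeros in that column are the intersection.
  x = 0: f ≡ 0 at y ∈ ∅; g ≡ 0 at y ∈ {6}; common: ∅.
  x = 1: f ≡ 0 at y ∈ {3, 5}; g ≡ 0 at y ∈ ∅; common: ∅.
  x = 2: f ≡ 0 at y ∈ ∅; g ≡ 0 at y ∈ {3, 4}; common: ∅.
  x = 3: f ≡ 0 at y ∈ {2, 3}; g ≡ 0 at y ∈ {0, 1}; common: ∅.
  x = 4: f ≡ 0 at y ∈ ∅; g ≡ 0 at y ∈ ∅; common: ∅.
  x = 5: f ≡ 0 at y ∈ ∅; g ≡ 0 at y ∈ {5}; common: ∅.
  x = 6: f ≡ 0 at y ∈ {5, 6}; g ≡ 0 at y ∈ ∅; common: ∅.
Collecting: common zeros = ∅, so the count is 0.
Comparison with the Bézout bound: 0 ≤ 4 = deg(f)·deg(g), as expected for curves with no common component (the affine F_7-count falls short of the bound because intersections may lie at infinity, over extension fields, or carry multiplicity).


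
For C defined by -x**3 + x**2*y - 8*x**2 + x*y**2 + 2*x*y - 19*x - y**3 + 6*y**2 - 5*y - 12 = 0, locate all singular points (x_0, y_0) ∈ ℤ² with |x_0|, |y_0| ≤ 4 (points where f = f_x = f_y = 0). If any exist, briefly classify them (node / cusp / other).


Singular points: {(-2, 1)}; classification: node.

Compute partial derivatives:
  f_x = -3*x**2 + 2*x*y - 16*x + y**2 + 2*y - 19.
  f_y = x**2 + 2*x*y + 2*x - 3*y**2 + 12*y - 5.
Scan x_0 ∈ {−4, ..., 4}. For each x_0, f_y(x_0, y) is a polynomial in y; find its integer roots y ∈ {−4, ..., 4}, then test f_x and f at those candidates.
  x = -4: f_y(-4, y) = -3*y**2 + 4*y + 3; no integer root y with |y| ≤ 4.
  x = -3: f_y(-3, y) = -3*y**2 + 6*y - 2; no integer root y with |y| ≤ 4.
  x = -2: f_y(-2, y) = -3*y**2 + 8*y - 5; vanishes at y ∈ {1}. (-2, 1): f_x = 0, f = 0 — SINGULAR.
  x = -1: f_y(-1, y) = -3*y**2 + 10*y - 6; no integer root y with |y| ≤ 4.
  x = 0: f_y(0, y) = -3*y**2 + 12*y - 5; no integer root y with |y| ≤ 4.
  x = 1: f_y(1, y) = -3*y**2 + 14*y - 2; no integer root y with |y| ≤ 4.
  x = 2: f_y(2, y) = -3*y**2 + 16*y + 3; no integer root y with |y| ≤ 4.
  x = 3: f_y(3, y) = -3*y**2 + 18*y + 10; no integer root y with |y| ≤ 4.
  x = 4: f_y(4, y) = -3*y**2 + 20*y + 19; no integer root y with |y| ≤ 4.
Only singular point on the grid: (-2, 1).
Classify: substitute x = -2 + u, y = 1 + v and expand: f = -u**3 + u**2*v - u**2 + u*v**2 - v**3 + v**2.
No constant or linear terms (consistent with a singular point). Quadratic part: -u**2 + v**2. Cubic part: -u**3 + u**2*v + u*v**2 - v**3.
The quadratic part v**2 - u**2 = (v − u)(v + u) splits into two distinct linear factors, so there are two distinct tangent lines y − 1 = ±(x − -2) — this is a node (ordinary double point).
Classification: node.


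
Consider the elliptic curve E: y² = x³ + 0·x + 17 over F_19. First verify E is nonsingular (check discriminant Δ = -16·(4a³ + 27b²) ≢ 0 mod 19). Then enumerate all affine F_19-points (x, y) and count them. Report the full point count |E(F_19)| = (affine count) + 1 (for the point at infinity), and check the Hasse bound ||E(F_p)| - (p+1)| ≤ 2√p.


Affine points = {(0, 6), (0, 13), (2, 5), (2, 14), (3, 5), (3, 14), (4, 9), (4, 10), (5, 3), (5, 16), (6, 9), (6, 10), (8, 4), (8, 15), (9, 9), (9, 10), (12, 4), (12, 15), (14, 5), (14, 14), (16, 3), (16, 16), (17, 3), (17, 16), (18, 4), (18, 15)}; affine count = 26; |E(F_19)| = 27.

Discriminant check: Δ ∝ 4a³ + 27b² = 4·0³ + 27·17² = 4·0 + 27·289 ≡ 13 (mod 19). Nonzero ⇒ E is nonsingular.
For each x ∈ F_19, compute rhs = x³ + 0·x + 17 mod 19, then count y ∈ F_19 with y² ≡ rhs.
  x = 0: rhs = 17, matching y values: 6, 13 (2 points).
  x = 1: rhs = 18, matching y values: none (0 points).
  x = 2: rhs = 6, matching y values: 5, 14 (2 points).
  x = 3: rhs = 6, matching y values: 5, 14 (2 points).
  x = 4: rhs = 5, matching y values: 9, 10 (2 points).
  x = 5: rhs = 9, matching y values: 3, 16 (2 points).
  x = 6: rhs = 5, matching y values: 9, 10 (2 points).
  x = 7: rhs = 18, matching y values: none (0 points).
  x = 8: rhs = 16, matching y values: 4, 15 (2 points).
  x = 9: rhs = 5, matching y values: 9, 10 (2 points).
  x = 10: rhs = 10, matching y values: none (0 points).
  x = 11: rhs = 18, matching y values: none (0 points).
  x = 12: rhs = 16, matching y values: 4, 15 (2 points).
  x = 13: rhs = 10, matching y values: none (0 points).
  x = 14: rhs = 6, matching y values: 5, 14 (2 points).
  x = 15: rhs = 10, matching y values: none (0 points).
  x = 16: rhs = 9, matching y values: 3, 16 (2 points).
  x = 17: rhs = 9, matching y values: 3, 16 (2 points).
  x = 18: rhs = 16, matching y values: 4, 15 (2 points).
Total affine count: 26.
Full point count |E(F_19)| = 26 + 1 = 27.
Hasse bound: |27 − (19+1)| = |7| = 7 ≤ 2√19 ≈ 8.7178 ✓.


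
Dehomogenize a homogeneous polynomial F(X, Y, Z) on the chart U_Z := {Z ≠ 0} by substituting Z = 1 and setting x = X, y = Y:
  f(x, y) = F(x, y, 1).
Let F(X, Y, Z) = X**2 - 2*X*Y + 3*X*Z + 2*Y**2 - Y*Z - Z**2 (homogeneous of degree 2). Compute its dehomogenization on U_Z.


f(x, y) = x**2 - 2*x*y + 3*x + 2*y**2 - y - 1

On U_Z we set Z = 1. Each monomial c·X^i·Y^j·Z^k in F becomes c·x^i·y^j·1^k = c·x^i·y^j.
Substituting Z = 1: F(X, Y, 1) = x**2 - 2*x*y + 3*x + 2*y**2 - y - 1.
Note: deg(f) ≤ deg(F) = 2; strict inequality happens when F is divisible by Z (lost terms).


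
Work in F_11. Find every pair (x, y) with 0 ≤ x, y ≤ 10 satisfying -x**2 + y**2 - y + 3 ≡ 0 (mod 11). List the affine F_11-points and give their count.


Affine F_11-points: {(0, 6), (1, 5), (1, 7), (2, 4), (2, 8), (3, 3), (3, 9), (4, 2), (4, 10), (5, 0), (5, 1), (6, 0), (6, 1), (7, 2), (7, 10), (8, 3), (8, 9), (9, 4), (9, 8), (10, 5), (10, 7)}; count = 21.

For each of the 121 pairs (x, y) ∈ F_11², evaluate f(x, y) mod 11. Record the zeros.
  x = 0: [0↦3, 1↦3, 2↦5, 3↦9, 4↦4, 5↦1, 6↦0, 7↦1, 8↦4, 9↦9, 10↦5]  zeros at y ∈ {6}
  x = 1: [0↦2, 1↦2, 2↦4, 3↦8, 4↦3, 5↦0, 6↦10, 7↦0, 8↦3, 9↦8, 10↦4]  zeros at y ∈ {5, 7}
  x = 2: [0↦10, 1↦10, 2↦1, 3↦5, 4↦0, 5↦8, 6↦7, 7↦8, 8↦0, 9↦5, 10↦1]  zeros at y ∈ {4, 8}
  x = 3: [0↦5, 1↦5, 2↦7, 3↦0, 4↦6, 5↦3, 6↦2, 7↦3, 8↦6, 9↦0, 10↦7]  zeros at y ∈ {3, 9}
  x = 4: [0↦9, 1↦9, 2↦0, 3↦4, 4↦10, 5↦7, 6↦6, 7↦7, 8↦10, 9↦4, 10↦0]  zeros at y ∈ {2, 10}
  x = 5: [0↦0, 1↦0, 2↦2, 3↦6, 4↦1, 5↦9, 6↦8, 7↦9, 8↦1, 9↦6, 10↦2]  zeros at y ∈ {0, 1}
  x = 6: [0↦0, 1↦0, 2↦2, 3↦6, 4↦1, 5↦9, 6↦8, 7↦9, 8↦1, 9↦6, 10↦2]  zeros at y ∈ {0, 1}
  x = 7: [0↦9, 1↦9, 2↦0, 3↦4, 4↦10, 5↦7, 6↦6, 7↦7, 8↦10, 9↦4, 10↦0]  zeros at y ∈ {2, 10}
  x = 8: [0↦5, 1↦5, 2↦7, 3↦0, 4↦6, 5↦3, 6↦2, 7↦3, 8↦6, 9↦0, 10↦7]  zeros at y ∈ {3, 9}
  x = 9: [0↦10, 1↦10, 2↦1, 3↦5, 4↦0, 5↦8, 6↦7, 7↦8, 8↦0, 9↦5, 10↦1]  zeros at y ∈ {4, 8}
  x = 10: [0↦2, 1↦2, 2↦4, 3↦8, 4↦3, 5↦0, 6↦10, 7↦0, 8↦3, 9↦8, 10↦4]  zeros at y ∈ {5, 7}
Collecting zeros: affine points = {(0, 6), (1, 5), (1, 7), (2, 4), (2, 8), (3, 3), (3, 9), (4, 2), (4, 10), (5, 0), (5, 1), (6, 0), (6, 1), (7, 2), (7, 10), (8, 3), (8, 9), (9, 4), (9, 8), (10, 5), (10, 7)}.
Total count |C(F_11)_aff| = 21.


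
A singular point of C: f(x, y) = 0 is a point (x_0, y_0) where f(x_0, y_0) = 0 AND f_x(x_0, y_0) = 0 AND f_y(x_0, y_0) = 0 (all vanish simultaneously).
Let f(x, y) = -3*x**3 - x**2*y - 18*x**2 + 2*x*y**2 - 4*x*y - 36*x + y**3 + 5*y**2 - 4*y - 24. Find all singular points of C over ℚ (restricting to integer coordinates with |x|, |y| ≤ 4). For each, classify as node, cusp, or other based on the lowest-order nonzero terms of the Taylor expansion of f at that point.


Singular points: {(-2, 0)}; classification: cusp.

Compute partial derivatives:
  f_x = -9*x**2 - 2*x*y - 36*x + 2*y**2 - 4*y - 36.
  f_y = -x**2 + 4*x*y - 4*x + 3*y**2 + 10*y - 4.
Scan x_0 ∈ {−4, ..., 4}. For each x_0, f_y(x_0, y) is a polynomial in y; find its integer roots y ∈ {−4, ..., 4}, then test f_x and f at those candidates.
  x = -4: f_y(-4, y) = 3*y**2 - 6*y - 4; no integer root y with |y| ≤ 4.
  x = -3: f_y(-3, y) = 3*y**2 - 2*y - 1; vanishes at y ∈ {1}. (-3, 1): f_x = -5 ≠ 0.
  x = -2: f_y(-2, y) = 3*y**2 + 2*y; vanishes at y ∈ {0}. (-2, 0): f_x = 0, f = 0 — SINGULAR.
  x = -1: f_y(-1, y) = 3*y**2 + 6*y - 1; no integer root y with |y| ≤ 4.
  x = 0: f_y(0, y) = 3*y**2 + 10*y - 4; no integer root y with |y| ≤ 4.
  x = 1: f_y(1, y) = 3*y**2 + 14*y - 9; no integer root y with |y| ≤ 4.
  x = 2: f_y(2, y) = 3*y**2 + 18*y - 16; no integer root y with |y| ≤ 4.
  x = 3: f_y(3, y) = 3*y**2 + 22*y - 25; vanishes at y ∈ {1}. (3, 1): f_x = -233 ≠ 0.
  x = 4: f_y(4, y) = 3*y**2 + 26*y - 36; no integer root y with |y| ≤ 4.
Only singular point on the grid: (-2, 0).
Classify: substitute x = -2 + u, y = 0 + v and expand: f = -3*u**3 - u**2*v + 2*u*v**2 + v**3 + v**2.
No constant or linear terms (consistent with a singular point). Quadratic part: v**2. Cubic part: -3*u**3 - u**2*v + 2*u*v**2 + v**3.
The quadratic part v**2 is a perfect square, so there is a single (double) tangent line v = 0, i.e. y = 0. Restricting the cubic part to that line (v = 0) leaves -3*u**3 ≠ 0, so f is not divisible by v and the branch is v² ≈ 3*u**3 to lowest order — this is a cusp.
Classification: cusp.


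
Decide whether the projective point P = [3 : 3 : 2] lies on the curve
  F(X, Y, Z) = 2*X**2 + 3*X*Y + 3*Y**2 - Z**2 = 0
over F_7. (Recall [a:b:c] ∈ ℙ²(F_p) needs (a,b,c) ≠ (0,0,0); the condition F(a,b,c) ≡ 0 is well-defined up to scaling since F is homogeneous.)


F(3,3,2) ≡ 5 (mod 7); P is NOT on the curve.

Evaluate F(3, 3, 2) term-by-term (mod 7).
  2*X**2 ↦ 2·9·1·1 = 18
  3*X*Y ↦ 3·3·3·1 = 27
  3*Y**2 ↦ 3·1·9·1 = 27
  -Z**2 ↦ -1·1·1·4 = -4
Sum: F(3, 3, 2) = (18) + (27) + (27) + (-4) = 68.
Reducing mod 7: 68 ≡ 5 (mod 7).
Since F(a, b, c) ≡ 5 ≠ 0 (mod 7), P does NOT lie on the curve.


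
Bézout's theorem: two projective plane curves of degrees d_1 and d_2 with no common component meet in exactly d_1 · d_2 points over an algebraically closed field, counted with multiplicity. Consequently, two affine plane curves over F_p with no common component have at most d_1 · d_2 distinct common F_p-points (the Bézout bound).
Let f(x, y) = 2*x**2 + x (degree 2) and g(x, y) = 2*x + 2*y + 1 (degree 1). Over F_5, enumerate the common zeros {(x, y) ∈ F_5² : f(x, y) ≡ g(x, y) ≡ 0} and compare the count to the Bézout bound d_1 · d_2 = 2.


Common zeros: {(0, 2), (2, 0)}; count = 2; Bézout bound = 2.

deg(f) = 2, deg(g) = 1, so Bézout bound = 2.
Scan x ∈ F_5. For each x, list the y ∈ F_5 with f(x, y) ≡ 0 and those with g(x, y) ≡ 0 (mod 5); the common zeros in that column are the intersection.
  x = 0: f ≡ 0 at y ∈ {0, 1, 2, 3, 4}; g ≡ 0 at y ∈ {2}; common: {2}.
  x = 1: f ≡ 0 at y ∈ ∅; g ≡ 0 at y ∈ {1}; common: ∅.
  x = 2: f ≡ 0 at y ∈ {0, 1, 2, 3, 4}; g ≡ 0 at y ∈ {0}; common: {0}.
  x = 3: f ≡ 0 at y ∈ ∅; g ≡ 0 at y ∈ {4}; common: ∅.
  x = 4: f ≡ 0 at y ∈ ∅; g ≡ 0 at y ∈ {3}; common: ∅.
Collecting: common zeros = {(0, 2), (2, 0)}, so the count is 2.
Comparison with the Bézout bound: 2 ≤ 2 = deg(f)·deg(g), as expected for curves with no common component (the bound is attained).


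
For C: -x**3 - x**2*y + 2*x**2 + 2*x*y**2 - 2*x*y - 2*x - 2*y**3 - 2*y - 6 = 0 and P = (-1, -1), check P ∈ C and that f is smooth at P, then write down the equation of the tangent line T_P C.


Tangent line at P: -7*x - 3*y - 10 = 0.

Step 1: f(-1, -1) = 0, so P lies on C.
Step 2: partial derivatives
  f_x(x, y) = -3*x**2 - 2*x*y + 4*x + 2*y**2 - 2*y - 2, f_y(x, y) = -x**2 + 4*x*y - 2*x - 6*y**2 - 2.
  f_x(P) = -7, f_y(P) = -3 (gradient nonzero, so P is smooth).
Step 3: tangent line at P: -7·(x − -1) + -3·(y − -1) = 0.
Expanding: -7*x - 3*y - 10 = 0.


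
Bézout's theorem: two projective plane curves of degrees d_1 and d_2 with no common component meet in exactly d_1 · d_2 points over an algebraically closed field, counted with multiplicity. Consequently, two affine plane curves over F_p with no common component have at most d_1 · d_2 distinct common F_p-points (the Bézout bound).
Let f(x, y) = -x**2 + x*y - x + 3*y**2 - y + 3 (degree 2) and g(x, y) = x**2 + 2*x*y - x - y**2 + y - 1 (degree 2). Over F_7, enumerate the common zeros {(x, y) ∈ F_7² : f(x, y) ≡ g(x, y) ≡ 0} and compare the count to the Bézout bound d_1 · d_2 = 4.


Common zeros: {(5, 6)}; count = 1; Bézout bound = 4.

deg(f) = 2, deg(g) = 2, so Bézout bound = 4.
Scan x ∈ F_7. For each x, list the y ∈ F_7 with f(x, y) ≡ 0 and those with g(x, y) ≡ 0 (mod 7); the common zeros in that column are the intersection.
  x = 0: f ≡ 0 at y ∈ {6}; g ≡ 0 at y ∈ {3, 5}; common: ∅.
  x = 1: f ≡ 0 at y ∈ {3, 4}; g ≡ 0 at y ∈ ∅; common: ∅.
  x = 2: f ≡ 0 at y ∈ {4, 5}; g ≡ 0 at y ∈ {2, 3}; common: ∅.
  x = 3: f ≡ 0 at y ∈ {2}; g ≡ 0 at y ∈ ∅; common: ∅.
  x = 4: f ≡ 0 at y ∈ ∅; g ≡ 0 at y ∈ ∅; common: ∅.
  x = 5: f ≡ 0 at y ∈ {2, 6}; g ≡ 0 at y ∈ {5, 6}; common: {6}.
  x = 6: f ≡ 0 at y ∈ ∅; g ≡ 0 at y ∈ ∅; common: ∅.
Collecting: common zeros = {(5, 6)}, so the count is 1.
Comparison with the Bézout bound: 1 ≤ 4 = deg(f)·deg(g), as expected for curves with no common component (the affine F_7-count falls short of the bound because intersections may lie at infinity, over extension fields, or carry multiplicity).


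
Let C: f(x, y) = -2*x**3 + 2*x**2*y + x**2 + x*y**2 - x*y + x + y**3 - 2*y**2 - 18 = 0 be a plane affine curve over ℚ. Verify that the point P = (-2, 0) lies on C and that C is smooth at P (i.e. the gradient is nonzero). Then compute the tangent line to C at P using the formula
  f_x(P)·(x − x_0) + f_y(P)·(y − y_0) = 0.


Tangent line at P: -27*x + 10*y - 54 = 0.

Step 1: f(-2, 0) = 0, so P lies on C.
Step 2: partial derivatives
  f_x(x, y) = -6*x**2 + 4*x*y + 2*x + y**2 - y + 1, f_y(x, y) = 2*x**2 + 2*x*y - x + 3*y**2 - 4*y.
  f_x(P) = -27, f_y(P) = 10 (gradient nonzero, so P is smooth).
Step 3: tangent line at P: -27·(x − -2) + 10·(y − 0) = 0.
Expanding: -27*x + 10*y - 54 = 0.


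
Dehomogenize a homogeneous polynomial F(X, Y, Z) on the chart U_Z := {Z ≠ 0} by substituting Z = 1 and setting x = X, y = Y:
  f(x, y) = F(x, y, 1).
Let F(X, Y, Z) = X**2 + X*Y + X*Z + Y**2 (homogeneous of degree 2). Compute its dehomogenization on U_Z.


f(x, y) = x**2 + x*y + x + y**2

On U_Z we set Z = 1. Each monomial c·X^i·Y^j·Z^k in F becomes c·x^i·y^j·1^k = c·x^i·y^j.
Substituting Z = 1: F(X, Y, 1) = x**2 + x*y + x + y**2.
Note: deg(f) ≤ deg(F) = 2; strict inequality happens when F is divisible by Z (lost terms).


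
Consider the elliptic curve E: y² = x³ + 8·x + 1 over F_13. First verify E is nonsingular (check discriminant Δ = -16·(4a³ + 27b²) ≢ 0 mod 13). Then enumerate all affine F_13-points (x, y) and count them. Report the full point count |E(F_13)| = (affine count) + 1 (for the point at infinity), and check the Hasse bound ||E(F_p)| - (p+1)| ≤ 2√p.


Affine points = {(0, 1), (0, 12), (1, 6), (1, 7), (2, 5), (2, 8), (3, 0), (5, 6), (5, 7), (7, 6), (7, 7), (9, 3), (9, 10), (11, 4), (11, 9)}; affine count = 15; |E(F_13)| = 16.

Discriminant check: Δ ∝ 4a³ + 27b² = 4·8³ + 27·1² = 4·512 + 27·1 ≡ 8 (mod 13). Nonzero ⇒ E is nonsingular.
For each x ∈ F_13, compute rhs = x³ + 8·x + 1 mod 13, then count y ∈ F_13 with y² ≡ rhs.
  x = 0: rhs = 1, matching y values: 1, 12 (2 points).
  x = 1: rhs = 10, matching y values: 6, 7 (2 points).
  x = 2: rhs = 12, matching y values: 5, 8 (2 points).
  x = 3: rhs = 0, matching y values: 0 (1 points).
  x = 4: rhs = 6, matching y values: none (0 points).
  x = 5: rhs = 10, matching y values: 6, 7 (2 points).
  x = 6: rhs = 5, matching y values: none (0 points).
  x = 7: rhs = 10, matching y values: 6, 7 (2 points).
  x = 8: rhs = 5, matching y values: none (0 points).
  x = 9: rhs = 9, matching y values: 3, 10 (2 points).
  x = 10: rhs = 2, matching y values: none (0 points).
  x = 11: rhs = 3, matching y values: 4, 9 (2 points).
  x = 12: rhs = 5, matching y values: none (0 points).
Total affine count: 15.
Full point count |E(F_13)| = 15 + 1 = 16.
Hasse bound: |16 − (13+1)| = |2| = 2 ≤ 2√13 ≈ 7.2111 ✓.


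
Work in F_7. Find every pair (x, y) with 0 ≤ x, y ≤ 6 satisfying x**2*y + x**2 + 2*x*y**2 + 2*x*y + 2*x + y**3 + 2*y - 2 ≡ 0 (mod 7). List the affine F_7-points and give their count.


Affine F_7-points: {(0, 4), (0, 5), (2, 1), (6, 5), (6, 6)}; count = 5.

For each of the 49 pairs (x, y) ∈ F_7², evaluate f(x, y) mod 7. Record the zeros.
  x = 0: [0↦5, 1↦1, 2↦3, 3↦3, 4↦0, 5↦0, 6↦2]  zeros at y ∈ {4, 5}
  x = 1: [0↦1, 1↦2, 2↦6, 3↦5, 4↦5, 5↦5, 6↦4]  zeros at y ∈ ∅
  x = 2: [0↦6, 1↦0, 2↦1, 3↦1, 4↦6, 5↦1, 6↦6]  zeros at y ∈ {1}
  x = 3: [0↦6, 1↦2, 2↦2, 3↦5, 4↦3, 5↦2, 6↦1]  zeros at y ∈ ∅
  x = 4: [0↦1, 1↦1, 2↦2, 3↦3, 4↦3, 5↦1, 6↦3]  zeros at y ∈ ∅
  x = 5: [0↦5, 1↦4, 2↦1, 3↦2, 4↦6, 5↦5, 6↦5]  zeros at y ∈ ∅
  x = 6: [0↦4, 1↦4, 2↦6, 3↦2, 4↦5, 5↦0, 6↦0]  zeros at y ∈ {5, 6}
Collecting zeros: affine points = {(0, 4), (0, 5), (2, 1), (6, 5), (6, 6)}.
Total count |C(F_7)_aff| = 5.


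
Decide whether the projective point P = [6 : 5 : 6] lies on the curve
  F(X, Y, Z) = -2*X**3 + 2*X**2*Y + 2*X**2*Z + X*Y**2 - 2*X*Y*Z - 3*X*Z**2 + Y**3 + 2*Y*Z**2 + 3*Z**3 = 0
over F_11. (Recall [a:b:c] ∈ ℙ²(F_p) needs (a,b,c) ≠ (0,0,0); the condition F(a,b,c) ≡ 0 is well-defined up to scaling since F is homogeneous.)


F(6,5,6) ≡ 8 (mod 11); P is NOT on the curve.

Evaluate F(6, 5, 6) term-by-term (mod 11).
  -2*X**3 ↦ -2·216·1·1 = -432
  2*X**2*Y ↦ 2·36·5·1 = 360
  2*X**2*Z ↦ 2·36·1·6 = 432
  X*Y**2 ↦ 1·6·25·1 = 150
  -2*X*Y*Z ↦ -2·6·5·6 = -360
  -3*X*Z**2 ↦ -3·6·1·36 = -648
  Y**3 ↦ 1·1·125·1 = 125
  2*Y*Z**2 ↦ 2·1·5·36 = 360
  3*Z**3 ↦ 3·1·1·216 = 648
Sum: F(6, 5, 6) = (-432) + (360) + (432) + (150) + (-360) + (-648) + (125) + (360) + (648) = 635.
Reducing mod 11: 635 ≡ 8 (mod 11).
Since F(a, b, c) ≡ 8 ≠ 0 (mod 11), P does NOT lie on the curve.


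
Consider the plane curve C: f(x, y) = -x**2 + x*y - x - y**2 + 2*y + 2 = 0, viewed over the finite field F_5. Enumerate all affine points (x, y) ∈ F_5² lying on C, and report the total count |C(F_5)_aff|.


Affine F_5-points: {(1, 0), (1, 3), (2, 2), (3, 0), (4, 2), (4, 4)}; count = 6.

For each of the 25 pairs (x, y) ∈ F_5², evaluate f(x, y) mod 5. Record the zeros.
  x = 0: [0↦2, 1↦3, 2↦2, 3↦4, 4↦4]  zeros at y ∈ ∅
  x = 1: [0↦0, 1↦2, 2↦2, 3↦0, 4↦1]  zeros at y ∈ {0, 3}
  x = 2: [0↦1, 1↦4, 2↦0, 3↦4, 4↦1]  zeros at y ∈ {2}
  x = 3: [0↦0, 1↦4, 2↦1, 3↦1, 4↦4]  zeros at y ∈ {0}
  x = 4: [0↦2, 1↦2, 2↦0, 3↦1, 4↦0]  zeros at y ∈ {2, 4}
Collecting zeros: affine points = {(1, 0), (1, 3), (2, 2), (3, 0), (4, 2), (4, 4)}.
Total count |C(F_5)_aff| = 6.


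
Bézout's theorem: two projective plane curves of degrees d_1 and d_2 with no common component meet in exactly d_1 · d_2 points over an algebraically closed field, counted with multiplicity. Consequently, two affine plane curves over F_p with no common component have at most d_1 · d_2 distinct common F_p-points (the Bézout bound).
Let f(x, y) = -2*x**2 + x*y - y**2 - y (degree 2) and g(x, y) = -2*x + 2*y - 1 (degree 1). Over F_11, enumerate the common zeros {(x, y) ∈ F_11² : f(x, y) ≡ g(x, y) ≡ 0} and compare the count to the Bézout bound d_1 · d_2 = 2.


Common zeros: ∅; count = 0; Bézout bound = 2.

deg(f) = 2, deg(g) = 1, so Bézout bound = 2.
Scan x ∈ F_11. For each x, list the y ∈ F_11 with f(x, y) ≡ 0 and those with g(x, y) ≡ 0 (mod 11); the common zeros in that column are the intersection.
  x = 0: f ≡ 0 at y ∈ {0, 10}; g ≡ 0 at y ∈ {6}; common: ∅.
  x = 1: f ≡ 0 at y ∈ {3, 8}; g ≡ 0 at y ∈ {7}; common: ∅.
  x = 2: f ≡ 0 at y ∈ ∅; g ≡ 0 at y ∈ {8}; common: ∅.
  x = 3: f ≡ 0 at y ∈ {5, 8}; g ≡ 0 at y ∈ {9}; common: ∅.
  x = 4: f ≡ 0 at y ∈ ∅; g ≡ 0 at y ∈ {10}; common: ∅.
  x = 5: f ≡ 0 at y ∈ {5, 10}; g ≡ 0 at y ∈ {0}; common: ∅.
  x = 6: f ≡ 0 at y ∈ {2, 3}; g ≡ 0 at y ∈ {1}; common: ∅.
  x = 7: f ≡ 0 at y ∈ ∅; g ≡ 0 at y ∈ {2}; common: ∅.
  x = 8: f ≡ 0 at y ∈ ∅; g ≡ 0 at y ∈ {3}; common: ∅.
  x = 9: f ≡ 0 at y ∈ ∅; g ≡ 0 at y ∈ {4}; common: ∅.
  x = 10: f ≡ 0 at y ∈ ∅; g ≡ 0 at y ∈ {5}; common: ∅.
Collecting: common zeros = ∅, so the count is 0.
Comparison with the Bézout bound: 0 ≤ 2 = deg(f)·deg(g), as expected for curves with no common component (the affine F_11-count falls short of the bound because intersections may lie at infinity, over extension fields, or carry multiplicity).


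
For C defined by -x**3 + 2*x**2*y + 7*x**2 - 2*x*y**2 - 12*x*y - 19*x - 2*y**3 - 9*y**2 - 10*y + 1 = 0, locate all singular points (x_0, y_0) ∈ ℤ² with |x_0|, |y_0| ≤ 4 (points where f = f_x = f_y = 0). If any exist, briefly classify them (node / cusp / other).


Singular points: {(1, -2)}; classification: cusp.

Compute partial derivatives:
  f_x = -3*x**2 + 4*x*y + 14*x - 2*y**2 - 12*y - 19.
  f_y = 2*x**2 - 4*x*y - 12*x - 6*y**2 - 18*y - 10.
Scan x_0 ∈ {−4, ..., 4}. For each x_0, f_y(x_0, y) is a polynomial in y; find its integer roots y ∈ {−4, ..., 4}, then test f_x and f at those candidates.
  x = -4: f_y(-4, y) = -6*y**2 - 2*y + 70; no integer root y with |y| ≤ 4.
  x = -3: f_y(-3, y) = -6*y**2 - 6*y + 44; no integer root y with |y| ≤ 4.
  x = -2: f_y(-2, y) = -6*y**2 - 10*y + 22; no integer root y with |y| ≤ 4.
  x = -1: f_y(-1, y) = -6*y**2 - 14*y + 4; no integer root y with |y| ≤ 4.
  x = 0: f_y(0, y) = -6*y**2 - 18*y - 10; no integer root y with |y| ≤ 4.
  x = 1: f_y(1, y) = -6*y**2 - 22*y - 20; vanishes at y ∈ {-2}. (1, -2): f_x = 0, f = 0 — SINGULAR.
  x = 2: f_y(2, y) = -6*y**2 - 26*y - 26; no integer root y with |y| ≤ 4.
  x = 3: f_y(3, y) = -6*y**2 - 30*y - 28; no integer root y with |y| ≤ 4.
  x = 4: f_y(4, y) = -6*y**2 - 34*y - 26; no integer root y with |y| ≤ 4.
Only singular point on the grid: (1, -2).
Classify: substitute x = 1 + u, y = -2 + v and expand: f = -u**3 + 2*u**2*v - 2*u*v**2 - 2*v**3 + v**2.
No constant or linear terms (consistent with a singular point). Quadratic part: v**2. Cubic part: -u**3 + 2*u**2*v - 2*u*v**2 - 2*v**3.
The quadratic part v**2 is a perfect square, so there is a single (double) tangent line v = 0, i.e. y = -2. Restricting the cubic part to that line (v = 0) leaves -u**3 ≠ 0, so f is not divisible by v and the branch is v² ≈ u**3 to lowest order — this is a cusp.
Classification: cusp.


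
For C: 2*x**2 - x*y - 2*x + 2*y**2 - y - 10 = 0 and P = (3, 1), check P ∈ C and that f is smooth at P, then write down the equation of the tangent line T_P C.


Tangent line at P: 9*x - 27 = 0.

Step 1: f(3, 1) = 0, so P lies on C.
Step 2: partial derivatives
  f_x(x, y) = 4*x - y - 2, f_y(x, y) = -x + 4*y - 1.
  f_x(P) = 9, f_y(P) = 0 (gradient nonzero, so P is smooth).
Step 3: tangent line at P: 9·(x − 3) + 0·(y − 1) = 0.
Expanding: 9*x - 27 = 0.


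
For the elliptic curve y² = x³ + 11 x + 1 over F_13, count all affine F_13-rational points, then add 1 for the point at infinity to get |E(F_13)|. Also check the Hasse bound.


Affine points = {(0, 1), (0, 12), (1, 0), (3, 3), (3, 10), (5, 5), (5, 8), (6, 6), (6, 7), (8, 4), (8, 9), (9, 6), (9, 7), (11, 6), (11, 7)}; affine count = 15; |E(F_13)| = 16.

Discriminant check: Δ ∝ 4a³ + 27b² = 4·11³ + 27·1² = 4·1331 + 27·1 ≡ 8 (mod 13). Nonzero ⇒ E is nonsingular.
For each x ∈ F_13, compute rhs = x³ + 11·x + 1 mod 13, then count y ∈ F_13 with y² ≡ rhs.
  x = 0: rhs = 1, matching y values: 1, 12 (2 points).
  x = 1: rhs = 0, matching y values: 0 (1 points).
  x = 2: rhs = 5, matching y values: none (0 points).
  x = 3: rhs = 9, matching y values: 3, 10 (2 points).
  x = 4: rhs = 5, matching y values: none (0 points).
  x = 5: rhs = 12, matching y values: 5, 8 (2 points).
  x = 6: rhs = 10, matching y values: 6, 7 (2 points).
  x = 7: rhs = 5, matching y values: none (0 points).
  x = 8: rhs = 3, matching y values: 4, 9 (2 points).
  x = 9: rhs = 10, matching y values: 6, 7 (2 points).
  x = 10: rhs = 6, matching y values: none (0 points).
  x = 11: rhs = 10, matching y values: 6, 7 (2 points).
  x = 12: rhs = 2, matching y values: none (0 points).
Total affine count: 15.
Full point count |E(F_13)| = 15 + 1 = 16.
Hasse bound: |16 − (13+1)| = |2| = 2 ≤ 2√13 ≈ 7.2111 ✓.


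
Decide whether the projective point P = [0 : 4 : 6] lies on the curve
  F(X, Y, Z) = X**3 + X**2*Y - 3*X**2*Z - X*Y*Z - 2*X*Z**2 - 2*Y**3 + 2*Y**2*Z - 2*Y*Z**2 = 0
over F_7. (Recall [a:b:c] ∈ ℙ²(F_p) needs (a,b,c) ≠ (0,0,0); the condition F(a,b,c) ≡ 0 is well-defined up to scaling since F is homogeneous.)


F(0,4,6) ≡ 0 (mod 7); P is on the curve.

Evaluate F(0, 4, 6) term-by-term (mod 7).
  X**3 ↦ 1·0·1·1 = 0
  X**2*Y ↦ 1·0·4·1 = 0
  -3*X**2*Z ↦ -3·0·1·6 = 0
  -X*Y*Z ↦ -1·0·4·6 = 0
  -2*X*Z**2 ↦ -2·0·1·36 = 0
  -2*Y**3 ↦ -2·1·64·1 = -128
  2*Y**2*Z ↦ 2·1·16·6 = 192
  -2*Y*Z**2 ↦ -2·1·4·36 = -288
Sum: F(0, 4, 6) = (0) + (0) + (0) + (0) + (0) + (-128) + (192) + (-288) = -224.
Reducing mod 7: -224 ≡ 0 (mod 7).
Since F(a, b, c) ≡ 0 (mod 7), P lies on the curve.


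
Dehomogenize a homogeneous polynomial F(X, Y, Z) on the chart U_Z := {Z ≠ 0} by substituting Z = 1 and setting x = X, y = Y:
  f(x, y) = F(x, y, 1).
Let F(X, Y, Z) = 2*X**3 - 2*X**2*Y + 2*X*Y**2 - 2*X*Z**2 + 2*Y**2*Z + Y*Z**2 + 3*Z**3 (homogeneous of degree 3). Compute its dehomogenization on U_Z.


f(x, y) = 2*x**3 - 2*x**2*y + 2*x*y**2 - 2*x + 2*y**2 + y + 3

On U_Z we set Z = 1. Each monomial c·X^i·Y^j·Z^k in F becomes c·x^i·y^j·1^k = c·x^i·y^j.
Substituting Z = 1: F(X, Y, 1) = 2*x**3 - 2*x**2*y + 2*x*y**2 - 2*x + 2*y**2 + y + 3.
Note: deg(f) ≤ deg(F) = 3; strict inequality happens when F is divisible by Z (lost terms).


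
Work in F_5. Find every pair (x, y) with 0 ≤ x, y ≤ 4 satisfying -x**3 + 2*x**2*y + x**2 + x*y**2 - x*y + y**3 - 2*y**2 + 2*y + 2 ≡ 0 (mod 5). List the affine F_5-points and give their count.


Affine F_5-points: {(1, 1), (3, 2), (4, 2), (4, 4)}; count = 4.

For each of the 25 pairs (x, y) ∈ F_5², evaluate f(x, y) mod 5. Record the zeros.
  x = 0: [0↦2, 1↦3, 2↦1, 3↦2, 4↦2]  zeros at y ∈ ∅
  x = 1: [0↦2, 1↦0, 2↦2, 3↦4, 4↦2]  zeros at y ∈ {1}
  x = 2: [0↦3, 1↦2, 2↦2, 3↦4, 4↦4]  zeros at y ∈ ∅
  x = 3: [0↦4, 1↦3, 2↦0, 3↦1, 4↦2]  zeros at y ∈ {2}
  x = 4: [0↦4, 1↦2, 2↦0, 3↦4, 4↦0]  zeros at y ∈ {2, 4}
Collecting zeros: affine points = {(1, 1), (3, 2), (4, 2), (4, 4)}.
Total count |C(F_5)_aff| = 4.


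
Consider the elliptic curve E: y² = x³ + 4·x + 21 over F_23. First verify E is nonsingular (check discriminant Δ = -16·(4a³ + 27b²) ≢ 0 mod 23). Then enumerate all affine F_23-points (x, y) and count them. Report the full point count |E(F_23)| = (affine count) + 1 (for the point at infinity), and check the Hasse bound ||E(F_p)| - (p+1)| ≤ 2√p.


Affine points = {(1, 7), (1, 16), (4, 3), (4, 20), (6, 10), (6, 13), (7, 1), (7, 22), (8, 6), (8, 17), (9, 2), (9, 21), (10, 7), (10, 16), (11, 4), (11, 19), (12, 7), (12, 16), (13, 4), (13, 19), (15, 11), (15, 12), (16, 8), (16, 15), (22, 4), (22, 19)}; affine count = 26; |E(F_23)| = 27.

Discriminant check: Δ ∝ 4a³ + 27b² = 4·4³ + 27·21² = 4·64 + 27·441 ≡ 19 (mod 23). Nonzero ⇒ E is nonsingular.
For each x ∈ F_23, compute rhs = x³ + 4·x + 21 mod 23, then count y ∈ F_23 with y² ≡ rhs.
  x = 0: rhs = 21, matching y values: none (0 points).
  x = 1: rhs = 3, matching y values: 7, 16 (2 points).
  x = 2: rhs = 14, matching y values: none (0 points).
  x = 3: rhs = 14, matching y values: none (0 points).
  x = 4: rhs = 9, matching y values: 3, 20 (2 points).
  x = 5: rhs = 5, matching y values: none (0 points).
  x = 6: rhs = 8, matching y values: 10, 13 (2 points).
  x = 7: rhs = 1, matching y values: 1, 22 (2 points).
  x = 8: rhs = 13, matching y values: 6, 17 (2 points).
  x = 9: rhs = 4, matching y values: 2, 21 (2 points).
  x = 10: rhs = 3, matching y values: 7, 16 (2 points).
  x = 11: rhs = 16, matching y values: 4, 19 (2 points).
  x = 12: rhs = 3, matching y values: 7, 16 (2 points).
  x = 13: rhs = 16, matching y values: 4, 19 (2 points).
  x = 14: rhs = 15, matching y values: none (0 points).
  x = 15: rhs = 6, matching y values: 11, 12 (2 points).
  x = 16: rhs = 18, matching y values: 8, 15 (2 points).
  x = 17: rhs = 11, matching y values: none (0 points).
  x = 18: rhs = 14, matching y values: none (0 points).
  x = 19: rhs = 10, matching y values: none (0 points).
  x = 20: rhs = 5, matching y values: none (0 points).
  x = 21: rhs = 5, matching y values: none (0 points).
  x = 22: rhs = 16, matching y values: 4, 19 (2 points).
Total affine count: 26.
Full point count |E(F_23)| = 26 + 1 = 27.
Hasse bound: |27 − (23+1)| = |3| = 3 ≤ 2√23 ≈ 9.5917 ✓.


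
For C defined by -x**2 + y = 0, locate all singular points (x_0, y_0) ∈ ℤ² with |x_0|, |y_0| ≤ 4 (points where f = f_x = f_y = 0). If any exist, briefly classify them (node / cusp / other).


No singular points in the scanned grid; C is smooth there.

Compute partial derivatives:
  f_x = -2*x.
  f_y = 1.
f_y = 1 is a nonzero constant, so f_y never vanishes: no point (x, y) can satisfy f = f_x = f_y = 0. In particular no (x, y) ∈ {−4, ..., 4}² is singular; the curve is smooth.


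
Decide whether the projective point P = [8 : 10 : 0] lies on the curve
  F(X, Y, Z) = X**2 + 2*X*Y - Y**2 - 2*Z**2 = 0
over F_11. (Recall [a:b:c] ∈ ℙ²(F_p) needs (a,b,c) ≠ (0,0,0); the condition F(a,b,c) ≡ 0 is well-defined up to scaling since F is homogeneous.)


F(8,10,0) ≡ 3 (mod 11); P is NOT on the curve.

Evaluate F(8, 10, 0) term-by-term (mod 11).
  X**2 ↦ 1·64·1·1 = 64
  2*X*Y ↦ 2·8·10·1 = 160
  -Y**2 ↦ -1·1·100·1 = -100
  -2*Z**2 ↦ -2·1·1·0 = 0
Sum: F(8, 10, 0) = (64) + (160) + (-100) + (0) = 124.
Reducing mod 11: 124 ≡ 3 (mod 11).
Since F(a, b, c) ≡ 3 ≠ 0 (mod 11), P does NOT lie on the curve.


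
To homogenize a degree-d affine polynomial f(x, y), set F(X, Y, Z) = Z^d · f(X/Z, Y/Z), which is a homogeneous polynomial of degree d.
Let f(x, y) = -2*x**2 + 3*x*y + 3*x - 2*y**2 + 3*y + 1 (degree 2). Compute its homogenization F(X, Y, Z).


F(X, Y, Z) = -2*X**2 + 3*X*Y + 3*X*Z - 2*Y**2 + 3*Y*Z + Z**2

deg(f) = 2.
Substitute x = X/Z, y = Y/Z into f, then multiply by Z^2.
  monomial -2·x^2·y^0 ↦ -2·X^2·Y^0·Z^0.
  monomial 3·x^1·y^1 ↦ 3·X^1·Y^1·Z^0.
  monomial 3·x^1·y^0 ↦ 3·X^1·Y^0·Z^1.
  monomial -2·x^0·y^2 ↦ -2·X^0·Y^2·Z^0.
  monomial 3·x^0·y^1 ↦ 3·X^0·Y^1·Z^1.
  monomial 1·x^0·y^0 ↦ 1·X^0·Y^0·Z^2.
Collecting: F(X, Y, Z) = -2*X**2 + 3*X*Y + 3*X*Z - 2*Y**2 + 3*Y*Z + Z**2.


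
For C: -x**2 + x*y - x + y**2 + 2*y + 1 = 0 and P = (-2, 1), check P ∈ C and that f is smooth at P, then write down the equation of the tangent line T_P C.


Tangent line at P: 4*x + 2*y + 6 = 0.

Step 1: f(-2, 1) = 0, so P lies on C.
Step 2: partial derivatives
  f_x(x, y) = -2*x + y - 1, f_y(x, y) = x + 2*y + 2.
  f_x(P) = 4, f_y(P) = 2 (gradient nonzero, so P is smooth).
Step 3: tangent line at P: 4·(x − -2) + 2·(y − 1) = 0.
Expanding: 4*x + 2*y + 6 = 0.


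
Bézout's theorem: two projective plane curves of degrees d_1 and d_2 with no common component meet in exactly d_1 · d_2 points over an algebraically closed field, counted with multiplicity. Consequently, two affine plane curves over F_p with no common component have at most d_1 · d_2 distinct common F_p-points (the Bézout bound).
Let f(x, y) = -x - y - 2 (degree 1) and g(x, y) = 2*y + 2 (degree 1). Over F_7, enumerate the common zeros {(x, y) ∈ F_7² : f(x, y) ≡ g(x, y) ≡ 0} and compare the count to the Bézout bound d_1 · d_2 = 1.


Common zeros: {(6, 6)}; count = 1; Bézout bound = 1.

deg(f) = 1, deg(g) = 1, so Bézout bound = 1.
Scan x ∈ F_7. For each x, list the y ∈ F_7 with f(x, y) ≡ 0 and those with g(x, y) ≡ 0 (mod 7); the common zeros in that column are the intersection.
  x = 0: f ≡ 0 at y ∈ {5}; g ≡ 0 at y ∈ {6}; common: ∅.
  x = 1: f ≡ 0 at y ∈ {4}; g ≡ 0 at y ∈ {6}; common: ∅.
  x = 2: f ≡ 0 at y ∈ {3}; g ≡ 0 at y ∈ {6}; common: ∅.
  x = 3: f ≡ 0 at y ∈ {2}; g ≡ 0 at y ∈ {6}; common: ∅.
  x = 4: f ≡ 0 at y ∈ {1}; g ≡ 0 at y ∈ {6}; common: ∅.
  x = 5: f ≡ 0 at y ∈ {0}; g ≡ 0 at y ∈ {6}; common: ∅.
  x = 6: f ≡ 0 at y ∈ {6}; g ≡ 0 at y ∈ {6}; common: {6}.
Collecting: common zeros = {(6, 6)}, so the count is 1.
Comparison with the Bézout bound: 1 ≤ 1 = deg(f)·deg(g), as expected for curves with no common component (the bound is attained).


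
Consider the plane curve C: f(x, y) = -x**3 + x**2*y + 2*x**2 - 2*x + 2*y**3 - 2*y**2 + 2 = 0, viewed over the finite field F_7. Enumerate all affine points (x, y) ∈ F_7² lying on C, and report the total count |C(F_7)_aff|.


Affine F_7-points: {(0, 4), (2, 2), (3, 4), (5, 3), (5, 6), (6, 0)}; count = 6.

For each of the 49 pairs (x, y) ∈ F_7², evaluate f(x, y) mod 7. Record the zeros.
  x = 0: [0↦2, 1↦2, 2↦3, 3↦3, 4↦0, 5↦6, 6↦5]  zeros at y ∈ {4}
  x = 1: [0↦1, 1↦2, 2↦4, 3↦5, 4↦3, 5↦3, 6↦3]  zeros at y ∈ ∅
  x = 2: [0↦5, 1↦2, 2↦0, 3↦4, 4↦5, 5↦1, 6↦4]  zeros at y ∈ {2}
  x = 3: [0↦1, 1↦3, 2↦6, 3↦1, 4↦0, 5↦1, 6↦2]  zeros at y ∈ {4}
  x = 4: [0↦4, 1↦6, 2↦2, 3↦4, 4↦3, 5↦4, 6↦5]  zeros at y ∈ ∅
  x = 5: [0↦1, 1↦5, 2↦3, 3↦0, 4↦1, 5↦4, 6↦0]  zeros at y ∈ {3, 6}
  x = 6: [0↦0, 1↦1, 2↦3, 3↦4, 4↦2, 5↦2, 6↦2]  zeros at y ∈ {0}
Collecting zeros: affine points = {(0, 4), (2, 2), (3, 4), (5, 3), (5, 6), (6, 0)}.
Total count |C(F_7)_aff| = 6.


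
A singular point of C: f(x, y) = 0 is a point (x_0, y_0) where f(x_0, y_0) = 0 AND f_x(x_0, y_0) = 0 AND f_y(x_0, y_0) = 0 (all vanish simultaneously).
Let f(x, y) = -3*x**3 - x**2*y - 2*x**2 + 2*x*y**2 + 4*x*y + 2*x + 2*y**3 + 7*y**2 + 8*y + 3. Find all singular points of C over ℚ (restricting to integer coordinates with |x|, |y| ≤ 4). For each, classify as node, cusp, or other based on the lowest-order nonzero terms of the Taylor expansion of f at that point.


Singular points: {(0, -1)}; classification: node.

Compute partial derivatives:
  f_x = -9*x**2 - 2*x*y - 4*x + 2*y**2 + 4*y + 2.
  f_y = -x**2 + 4*x*y + 4*x + 6*y**2 + 14*y + 8.
Scan x_0 ∈ {−4, ..., 4}. For each x_0, f_y(x_0, y) is a polynomial in y; find its integer roots y ∈ {−4, ..., 4}, then test f_x and f at those candidates.
  x = -4: f_y(-4, y) = 6*y**2 - 2*y - 24; no integer root y with |y| ≤ 4.
  x = -3: f_y(-3, y) = 6*y**2 + 2*y - 13; no integer root y with |y| ≤ 4.
  x = -2: f_y(-2, y) = 6*y**2 + 6*y - 4; no integer root y with |y| ≤ 4.
  x = -1: f_y(-1, y) = 6*y**2 + 10*y + 3; no integer root y with |y| ≤ 4.
  x = 0: f_y(0, y) = 6*y**2 + 14*y + 8; vanishes at y ∈ {-1}. (0, -1): f_x = 0, f = 0 — SINGULAR.
  x = 1: f_y(1, y) = 6*y**2 + 18*y + 11; no integer root y with |y| ≤ 4.
  x = 2: f_y(2, y) = 6*y**2 + 22*y + 12; vanishes at y ∈ {-3}. (2, -3): f_x = -24 ≠ 0.
  x = 3: f_y(3, y) = 6*y**2 + 26*y + 11; no integer root y with |y| ≤ 4.
  x = 4: f_y(4, y) = 6*y**2 + 30*y + 8; no integer root y with |y| ≤ 4.
Only singular point on the grid: (0, -1).
Classify: substitute x = 0 + u, y = -1 + v and expand: f = -3*u**3 - u**2*v - u**2 + 2*u*v**2 + 2*v**3 + v**2.
No constant or linear terms (consistent with a singular point). Quadratic part: -u**2 + v**2. Cubic part: -3*u**3 - u**2*v + 2*u*v**2 + 2*v**3.
The quadratic part v**2 - u**2 = (v − u)(v + u) splits into two distinct linear factors, so there are two distinct tangent lines y − -1 = ±(x − 0) — this is a node (ordinary double point).
Classification: node.
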